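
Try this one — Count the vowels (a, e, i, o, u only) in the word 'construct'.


Vowels in 'construct': o, u = 2 vowels.

2


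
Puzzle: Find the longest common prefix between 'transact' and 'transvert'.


Compare from the start: 5 characters match: 'trans'. Mismatch at position 6: 'a' vs 'v'.

trans


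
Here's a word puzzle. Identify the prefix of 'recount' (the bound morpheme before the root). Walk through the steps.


The word 'recount' = 're' (prefix) + 'count' (root). The prefix is 're'.

re


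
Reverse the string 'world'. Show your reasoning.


Reverse 'world' character by character: 'dlrow'.

dlrow


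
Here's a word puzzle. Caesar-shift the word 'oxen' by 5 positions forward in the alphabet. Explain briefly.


Shift each letter by 5: o -> t, x -> c, e -> j, n -> s. Result: 'tcjs'.

tcjs


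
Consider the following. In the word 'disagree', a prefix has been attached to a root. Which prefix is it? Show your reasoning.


The word 'disagree' = 'dis' (prefix) + 'agree' (root). The prefix is 'dis'.

dis


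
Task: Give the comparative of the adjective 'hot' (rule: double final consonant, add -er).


Apply comparative formation (double final consonant, add -er): 'hot' -> 'hotter'.

hotter


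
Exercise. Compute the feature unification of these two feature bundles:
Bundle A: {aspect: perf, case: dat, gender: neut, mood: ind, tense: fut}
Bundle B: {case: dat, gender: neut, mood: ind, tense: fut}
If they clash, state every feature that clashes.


Compare features:
aspect: A=perf vs B=_ -> unified: perf
case: A=dat vs B=dat -> unified: dat
gender: A=neut vs B=neut -> unified: neut
mood: A=ind vs B=ind -> unified: ind
tense: A=fut vs B=fut -> unified: fut
No clashes found.

Unified: {aspect: perf, case: dat, gender: neut, mood: ind, tense: fut}


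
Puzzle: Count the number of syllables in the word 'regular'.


Break 'regular' into syllables: reg-u-lar -> reg | u | lar = 3 syllables

3 syllables


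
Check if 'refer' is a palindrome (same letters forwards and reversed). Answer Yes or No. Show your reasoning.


Forward: 'refer'
Reversed: 'refer'
They are identical.

Yes


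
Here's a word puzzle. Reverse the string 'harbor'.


Reverse 'harbor' character by character: 'robrah'.

robrah


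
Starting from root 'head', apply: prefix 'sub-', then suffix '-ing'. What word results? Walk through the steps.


Step 1: Add prefix 'sub-' to 'head' = 'subhead'
Step 2: Add suffix '-ing' to 'subhead' = 'subheading'

subheading


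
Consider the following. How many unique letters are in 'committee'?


Unique letters in 'committee': {c, e, i, m, o, t} = 6 distinct letters.

6


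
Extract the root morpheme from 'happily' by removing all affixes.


Remove suffix '-ly' from 'happily' to get root 'happy'.

happy


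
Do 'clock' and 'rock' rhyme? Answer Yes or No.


Rime (stressed vowel + following sounds) of 'clock': -ock = /ɒk/
Rime of 'rock': -ock = /ɒk/
/ɒk/ and /ɒk/ are the same ending sound, so the words rhyme.

Yes


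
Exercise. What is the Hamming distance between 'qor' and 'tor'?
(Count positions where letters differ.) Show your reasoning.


Alignment:
Position 1: 'q' vs 't' = DIFFER
Position 2: 'o' vs 'o' = match
Position 3: 'r' vs 'r' = match
Total differences: 1

1


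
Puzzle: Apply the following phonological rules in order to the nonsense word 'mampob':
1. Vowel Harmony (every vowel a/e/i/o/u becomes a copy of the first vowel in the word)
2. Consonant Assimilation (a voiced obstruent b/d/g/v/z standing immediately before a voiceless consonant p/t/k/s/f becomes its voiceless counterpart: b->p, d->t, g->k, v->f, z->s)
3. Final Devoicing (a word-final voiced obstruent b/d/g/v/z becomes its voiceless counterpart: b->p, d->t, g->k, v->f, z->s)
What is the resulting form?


Starting form: 'mampob'
Rule 1: Vowel Harmony: all vowels become 'a' (matching first vowel). 'mampob' -> 'mampab'
Rule 2: Consonant Assimilation: no voiced obstruent (b/d/g/v/z) stands immediately before a voiceless consonant (p/t/k/s/f). No change.
Rule 3: Final Devoicing: word-final voiced obstruent 'b' becomes voiceless 'p'. 'mampab' -> 'mampap'
Final form: 'mampap'

mampap


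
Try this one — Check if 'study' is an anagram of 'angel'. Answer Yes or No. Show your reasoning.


Sorted letters of 'study': 'dstuy'
Sorted letters of 'angel': 'aegln'
They do not match.

No


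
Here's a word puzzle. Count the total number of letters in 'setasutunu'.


Spell out 'setasutunu' and number each letter: s(1), e(2), t(3), a(4), s(5), u(6), t(7), u(8), n(9), u(10). Total: 10 letters.

10


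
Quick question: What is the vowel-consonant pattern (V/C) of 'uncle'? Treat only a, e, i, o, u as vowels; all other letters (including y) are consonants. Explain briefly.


Letter mapping: u = V, n = C, c = C, l = C, e = V.

VCCCV


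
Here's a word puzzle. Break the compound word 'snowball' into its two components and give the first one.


Split 'snowball' into 'snow' + 'ball'. The first part is 'snow'.

snow


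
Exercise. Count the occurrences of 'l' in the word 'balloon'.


Letter 'l' in 'balloon': found at position(s) 3, 4 = 2 occurrence(s).

2


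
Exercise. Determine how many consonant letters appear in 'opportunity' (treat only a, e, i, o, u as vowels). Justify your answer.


Consonants in 'opportunity': p, p, r, t, n, t, y = 7 consonants.

7


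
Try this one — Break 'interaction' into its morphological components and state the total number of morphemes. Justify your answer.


Step 1: Identify prefix: 'inter' (meaning: between)
Step 2: Identify root: 'act'
Step 3: Identify suffix(es): 'ion'
Decomposition: inter- (prefix: between) + act (root) + -ion (suffix: act of)
Total morphemes: 3

3 morphemes (inter- (prefix: between) + act (root) + -ion (suffix: act of))


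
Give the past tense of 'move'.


Apply rule: Add -d (word ends in -e). 'move' becomes 'moved'.

moved


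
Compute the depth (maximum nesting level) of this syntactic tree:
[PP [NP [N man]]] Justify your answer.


Count bracket nesting levels:
'[' at pos 0: depth = 1
'[' at pos 4: depth = 2
'[' at pos 8: depth = 3
Maximum depth reached: 3

3


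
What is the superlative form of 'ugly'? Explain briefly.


Apply superlative formation (consonant + y: change y to i, add -est): 'ugly' -> 'ugliest'.

ugliest


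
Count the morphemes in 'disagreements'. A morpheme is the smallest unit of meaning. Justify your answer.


Decomposition: dis- (prefix) + agree (root) + -ment (suffix) + -s (plural) = 4 morpheme(s)

4 morphemes


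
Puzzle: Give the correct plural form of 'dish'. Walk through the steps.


Apply rule: Add -es (sibilant/fricative ending). 'dish' becomes 'dishes'.

dishes


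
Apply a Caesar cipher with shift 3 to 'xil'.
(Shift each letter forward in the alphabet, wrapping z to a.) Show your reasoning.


Shift each letter by 3: x -> a, i -> l, l -> o. Result: 'alo'.

alo


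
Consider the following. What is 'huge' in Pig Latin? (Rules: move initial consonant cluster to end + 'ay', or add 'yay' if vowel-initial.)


'huge': move consonant cluster 'h' to end and add 'ay': 'ugehay'.

ugehay


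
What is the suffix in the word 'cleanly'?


The word 'cleanly' = 'clean' (root) + '-ly' (suffix). The suffix is '-ly'.

ly


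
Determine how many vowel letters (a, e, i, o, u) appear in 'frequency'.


Vowels in 'frequency': e, u, e = 3 vowels.

3


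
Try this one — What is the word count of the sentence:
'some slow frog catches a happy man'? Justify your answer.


Split into words: some | slow | frog | catches | a | happy | man = 7 words.

7


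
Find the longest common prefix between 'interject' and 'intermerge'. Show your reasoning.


Compare from the start: 5 characters match: 'inter'. Mismatch at position 6: 'j' vs 'm'.

inter


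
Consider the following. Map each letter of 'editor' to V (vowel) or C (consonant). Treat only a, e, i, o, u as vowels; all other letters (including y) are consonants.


Letter mapping: e = V, d = C, i = V, t = C, o = V, r = C.

VCVCVC


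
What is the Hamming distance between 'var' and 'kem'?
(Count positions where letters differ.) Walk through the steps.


Alignment:
Position 1: 'v' vs 'k' = DIFFER
Position 2: 'a' vs 'e' = DIFFER
Position 3: 'r' vs 'm' = DIFFER
Total differences: 3

3


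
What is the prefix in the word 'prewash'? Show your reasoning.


The word 'prewash' = 'pre' (prefix) + 'wash' (root). The prefix is 'pre'.

pre


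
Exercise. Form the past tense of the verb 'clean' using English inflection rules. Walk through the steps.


Apply rule: Add -ed. 'clean' becomes 'cleaned'.

cleaned


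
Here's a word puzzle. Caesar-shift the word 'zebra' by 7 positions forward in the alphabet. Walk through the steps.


Shift each letter by 7: z -> g, e -> l, b -> i, r -> y, a -> h. Result: 'gliyh'.

gliyh


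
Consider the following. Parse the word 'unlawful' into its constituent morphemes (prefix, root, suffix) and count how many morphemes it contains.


Step 1: Identify prefix: 'un' (meaning: not/reverse)
Step 2: Identify root: 'law'
Step 3: Identify suffix(es): 'ful'
Decomposition: un- (prefix: not/reverse) + law (root) + -ful (suffix: full of)
Total morphemes: 3

3 morphemes (un- (prefix: not/reverse) + law (root) + -ful (suffix: full of))


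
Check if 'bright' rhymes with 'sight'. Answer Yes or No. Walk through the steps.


Rime (stressed vowel + following sounds) of 'bright': -ight = /aɪt/
Rime of 'sight': -ight = /aɪt/
/aɪt/ and /aɪt/ are the same ending sound, so the words rhyme.

Yes


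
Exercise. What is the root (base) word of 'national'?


Remove suffix '-al' from 'national' to get root 'nation'.

nation


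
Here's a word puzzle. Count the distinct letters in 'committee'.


Unique letters in 'committee': {c, e, i, m, o, t} = 6 distinct letters.

6


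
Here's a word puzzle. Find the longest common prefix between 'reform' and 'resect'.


Compare from the start: 2 characters match: 're'. Mismatch at position 3: 'f' vs 's'.

re


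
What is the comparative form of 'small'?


Apply comparative formation (add -er): 'small' -> 'smaller'.

smaller


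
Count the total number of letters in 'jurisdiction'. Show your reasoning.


Spell out 'jurisdiction' and number each letter: j(1), u(2), r(3), i(4), s(5), d(6), i(7), c(8), t(9), i(10), o(11), n(12). Total: 12 letters.

12


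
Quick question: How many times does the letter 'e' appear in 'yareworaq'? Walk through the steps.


Letter 'e' in 'yareworaq': found at position(s) 4 = 1 occurrence(s).

1


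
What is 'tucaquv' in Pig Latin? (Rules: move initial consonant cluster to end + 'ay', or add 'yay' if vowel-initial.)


'tucaquv': move consonant cluster 't' to end and add 'ay': 'ucaquvtay'.

ucaquvtay


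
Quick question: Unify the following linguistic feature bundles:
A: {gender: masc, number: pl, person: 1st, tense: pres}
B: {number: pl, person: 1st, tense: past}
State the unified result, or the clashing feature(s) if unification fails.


Compare features:
gender: A=masc vs B=_ -> unified: masc
number: A=pl vs B=pl -> unified: pl
person: A=1st vs B=1st -> unified: 1st
tense: A=pres vs B=past -> CLASH
Clash detected on feature 'tense' (pres vs past); unification fails.

CLASH on 'tense' (pres vs past)


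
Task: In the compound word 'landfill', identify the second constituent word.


Split 'landfill' into 'land' + 'fill'. The second part is 'fill'.

fill


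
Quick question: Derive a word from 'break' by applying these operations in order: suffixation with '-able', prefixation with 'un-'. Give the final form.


Step 1: Add suffix '-able' to 'break' = 'breakable'
Step 2: Add prefix 'un-' to 'breakable' = 'unbreakable'

unbreakable


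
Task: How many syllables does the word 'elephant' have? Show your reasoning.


Break 'elephant' into syllables: el-e-phant -> el | e | phant = 3 syllables

3 syllables


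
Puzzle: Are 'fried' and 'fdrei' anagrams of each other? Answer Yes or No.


Sorted letters of 'fried': 'defir'
Sorted letters of 'fdrei': 'defir'
They match.

Yes


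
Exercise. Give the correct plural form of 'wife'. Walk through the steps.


Apply rule: Change -fe to -ves. 'wife' becomes 'wives'.

wives


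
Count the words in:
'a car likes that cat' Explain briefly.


Split into words: a | car | likes | that | cat = 5 words.

5


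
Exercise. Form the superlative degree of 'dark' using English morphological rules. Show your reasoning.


Apply superlative formation (add -est): 'dark' -> 'darkest'.

darkest


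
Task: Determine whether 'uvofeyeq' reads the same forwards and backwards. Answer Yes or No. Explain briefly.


Forward: 'uvofeyeq'
Reversed: 'qeyefovu'
They differ.

No


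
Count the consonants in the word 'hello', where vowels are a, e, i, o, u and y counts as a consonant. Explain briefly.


Consonants in 'hello': h, l, l = 3 consonants.

3


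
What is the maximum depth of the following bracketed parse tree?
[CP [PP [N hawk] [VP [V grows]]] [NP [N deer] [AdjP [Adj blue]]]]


Count bracket nesting levels:
'[' at pos 0: depth = 1
'[' at pos 4: depth = 2
'[' at pos 8: depth = 3
'[' at pos 17: depth = 3
'[' at pos 21: depth = 4
'[' at pos 33: depth = 2
'[' at pos 37: depth = 3
'[' at pos 46: depth = 3
'[' at pos 52: depth = 4
Maximum depth reached: 4

4


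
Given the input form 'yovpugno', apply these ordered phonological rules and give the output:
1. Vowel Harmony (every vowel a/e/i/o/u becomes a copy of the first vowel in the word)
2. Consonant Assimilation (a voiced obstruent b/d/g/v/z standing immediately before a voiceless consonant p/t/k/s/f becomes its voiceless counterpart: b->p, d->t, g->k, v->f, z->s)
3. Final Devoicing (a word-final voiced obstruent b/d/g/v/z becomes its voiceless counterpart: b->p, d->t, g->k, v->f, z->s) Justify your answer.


Starting form: 'yovpugno'
Rule 1: Vowel Harmony: all vowels become 'o' (matching first vowel). 'yovpugno' -> 'yovpogno'
Rule 2: Consonant Assimilation: voiced obstruent before voiceless consonant becomes voiceless ('vp' -> 'fp'). 'yovpogno' -> 'yofpogno'
Rule 3: Final Devoicing: the word ends in the vowel 'o', not a consonant. No change.
Final form: 'yofpogno'

yofpogno


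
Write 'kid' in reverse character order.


Reverse 'kid' character by character: 'dik'.

dik


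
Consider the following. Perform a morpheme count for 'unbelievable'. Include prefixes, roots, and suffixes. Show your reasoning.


Decomposition: un- (prefix) + believe (root) + -able (suffix) = 3 morpheme(s)

3 morphemes


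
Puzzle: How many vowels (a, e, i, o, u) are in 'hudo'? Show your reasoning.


Vowels in 'hudo': u, o = 2 vowels.

2


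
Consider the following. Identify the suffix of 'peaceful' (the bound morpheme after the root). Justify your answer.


The word 'peaceful' = 'peace' (root) + '-ful' (suffix). The suffix is '-ful'.

ful


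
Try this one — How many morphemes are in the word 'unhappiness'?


Decomposition: un- (prefix) + happy (root) + -ness (suffix) = 3 morpheme(s)

3 morphemes


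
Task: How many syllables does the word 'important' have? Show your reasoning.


Break 'important' into syllables: im-por-tant -> im | por | tant = 3 syllables

3 syllables


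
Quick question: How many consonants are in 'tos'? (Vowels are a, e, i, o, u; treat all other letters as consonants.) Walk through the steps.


Consonants in 'tos': t, s = 2 consonants.

2


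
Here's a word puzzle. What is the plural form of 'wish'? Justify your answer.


Apply rule: Add -es (sibilant/fricative ending). 'wish' becomes 'wishes'.

wishes


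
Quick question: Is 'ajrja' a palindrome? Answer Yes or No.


Forward: 'ajrja'
Reversed: 'ajrja'
They are identical.

Yes


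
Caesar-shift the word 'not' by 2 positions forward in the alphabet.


Shift each letter by 2: n -> p, o -> q, t -> v. Result: 'pqv'.

pqv


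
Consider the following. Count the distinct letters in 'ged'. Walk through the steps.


Unique letters in 'ged': {d, e, g} = 3 distinct letters.

3


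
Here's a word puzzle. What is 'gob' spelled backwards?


Reverse 'gob' character by character: 'bog'.

bog


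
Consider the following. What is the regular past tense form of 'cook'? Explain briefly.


Apply rule: Add -ed. 'cook' becomes 'cooked'.

cooked


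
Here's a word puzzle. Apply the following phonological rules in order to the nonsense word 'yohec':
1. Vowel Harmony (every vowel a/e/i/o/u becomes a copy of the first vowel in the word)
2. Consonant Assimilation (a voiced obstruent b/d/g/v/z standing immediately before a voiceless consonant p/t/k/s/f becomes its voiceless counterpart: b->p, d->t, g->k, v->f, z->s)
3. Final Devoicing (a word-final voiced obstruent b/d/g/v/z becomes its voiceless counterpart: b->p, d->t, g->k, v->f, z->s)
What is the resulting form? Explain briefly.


Starting form: 'yohec'
Rule 1: Vowel Harmony: all vowels become 'o' (matching first vowel). 'yohec' -> 'yohoc'
Rule 2: Consonant Assimilation: no voiced obstruent (b/d/g/v/z) stands immediately before a voiceless consonant (p/t/k/s/f). No change.
Rule 3: Final Devoicing: final consonant 'c' is not one of the voiced obstruents b/d/g/v/z. No change.
Final form: 'yohoc'

yohoc


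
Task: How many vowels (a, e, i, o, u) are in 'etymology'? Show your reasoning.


Vowels in 'etymology': e, o, o = 3 vowels.

3


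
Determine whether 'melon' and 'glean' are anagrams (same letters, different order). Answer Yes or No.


Sorted letters of 'melon': 'elmno'
Sorted letters of 'glean': 'aegln'
They do not match.

No


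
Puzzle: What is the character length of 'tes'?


Spell out 'tes' and number each letter: t(1), e(2), s(3). Total: 3 letters.

3


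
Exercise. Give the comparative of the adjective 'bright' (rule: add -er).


Apply comparative formation (add -er): 'bright' -> 'brighter'.

brighter


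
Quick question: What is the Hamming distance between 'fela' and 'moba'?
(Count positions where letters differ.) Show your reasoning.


Alignment:
Position 1: 'f' vs 'm' = DIFFER
Position 2: 'e' vs 'o' = DIFFER
Position 3: 'l' vs 'b' = DIFFER
Position 4: 'a' vs 'a' = match
Total differences: 3

3


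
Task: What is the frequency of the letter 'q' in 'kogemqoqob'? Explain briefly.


Letter 'q' in 'kogemqoqob': found at position(s) 6, 8 = 2 occurrence(s).

2


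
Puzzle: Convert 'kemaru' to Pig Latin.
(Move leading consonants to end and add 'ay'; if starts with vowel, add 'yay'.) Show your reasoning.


'kemaru': move consonant cluster 'k' to end and add 'ay': 'emarukay'.

emarukay


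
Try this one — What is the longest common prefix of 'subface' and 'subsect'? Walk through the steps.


Compare from the start: 3 characters match: 'sub'. Mismatch at position 4: 'f' vs 's'.

sub


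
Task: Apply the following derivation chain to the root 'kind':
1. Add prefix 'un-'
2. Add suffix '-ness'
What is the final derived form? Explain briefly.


Step 1: Add prefix 'un-' to 'kind' = 'unkind'
Step 2: Add suffix '-ness' to 'unkind' = 'unkindness'

unkindness


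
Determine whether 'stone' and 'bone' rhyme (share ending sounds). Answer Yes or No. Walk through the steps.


Rime (stressed vowel + following sounds) of 'stone': -one = /oʊn/
Rime of 'bone': -one = /oʊn/
/oʊn/ and /oʊn/ are the same ending sound, so the words rhyme.

Yes


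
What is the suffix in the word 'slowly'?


The word 'slowly' = 'slow' (root) + '-ly' (suffix). The suffix is '-ly'.

ly


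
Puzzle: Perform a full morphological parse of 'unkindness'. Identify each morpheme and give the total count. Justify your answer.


Step 1: Identify prefix: 'un' (meaning: not/reverse)
Step 2: Identify root: 'kind'
Step 3: Identify suffix(es): 'ness'
Decomposition: un- (prefix: not/reverse) + kind (root) + -ness (suffix: state of)
Total morphemes: 3

3 morphemes (un- (prefix: not/reverse) + kind (root) + -ness (suffix: state of))


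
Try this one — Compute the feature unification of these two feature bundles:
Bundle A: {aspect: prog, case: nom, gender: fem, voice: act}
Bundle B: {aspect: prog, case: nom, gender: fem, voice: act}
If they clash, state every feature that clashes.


Compare features:
aspect: A=prog vs B=prog -> unified: prog
case: A=nom vs B=nom -> unified: nom
gender: A=fem vs B=fem -> unified: fem
voice: A=act vs B=act -> unified: act
No clashes found.

Unified: {aspect: prog, case: nom, gender: fem, voice: act}


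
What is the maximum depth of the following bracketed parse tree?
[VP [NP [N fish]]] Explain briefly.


Count bracket nesting levels:
'[' at pos 0: depth = 1
'[' at pos 4: depth = 2
'[' at pos 8: depth = 3
Maximum depth reached: 3

3


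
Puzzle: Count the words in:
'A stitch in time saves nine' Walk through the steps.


Split into words: A | stitch | in | time | saves | nine = 6 words.

6


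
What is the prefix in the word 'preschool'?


The word 'preschool' = 'pre' (prefix) + 'school' (root). The prefix is 'pre'.

pre


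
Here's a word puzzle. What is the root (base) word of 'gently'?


Remove suffix '-ly' from 'gently' to get root 'gentle'.

gentle


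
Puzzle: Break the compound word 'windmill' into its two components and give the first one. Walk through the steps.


Split 'windmill' into 'wind' + 'mill'. The first part is 'wind'.

wind


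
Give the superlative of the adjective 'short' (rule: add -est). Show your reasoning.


Apply superlative formation (add -est): 'short' -> 'shortest'.

shortest


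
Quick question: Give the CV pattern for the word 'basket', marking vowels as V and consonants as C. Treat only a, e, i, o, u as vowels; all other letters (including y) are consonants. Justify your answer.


Letter mapping: b = C, a = V, s = C, k = C, e = V, t = C.

CVCCVC


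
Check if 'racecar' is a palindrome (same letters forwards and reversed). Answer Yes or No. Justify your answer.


Forward: 'racecar'
Reversed: 'racecar'
They are identical.

Yes


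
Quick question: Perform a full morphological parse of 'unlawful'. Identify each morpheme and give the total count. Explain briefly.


Step 1: Identify prefix: 'un' (meaning: not/reverse)
Step 2: Identify root: 'law'
Step 3: Identify suffix(es): 'ful'
Decomposition: un- (prefix: not/reverse) + law (root) + -ful (suffix: full of)
Total morphemes: 3

3 morphemes (un- (prefix: not/reverse) + law (root) + -ful (suffix: full of))


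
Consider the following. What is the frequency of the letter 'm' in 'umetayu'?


Letter 'm' in 'umetayu': found at position(s) 2 = 1 occurrence(s).

1


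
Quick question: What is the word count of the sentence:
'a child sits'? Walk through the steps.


Split into words: a | child | sits = 3 words.

3


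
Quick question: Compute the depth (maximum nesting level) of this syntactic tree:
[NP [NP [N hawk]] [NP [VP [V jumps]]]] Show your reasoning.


Count bracket nesting levels:
'[' at pos 0: depth = 1
'[' at pos 4: depth = 2
'[' at pos 8: depth = 3
'[' at pos 18: depth = 2
'[' at pos 22: depth = 3
'[' at pos 26: depth = 4
Maximum depth reached: 4

4


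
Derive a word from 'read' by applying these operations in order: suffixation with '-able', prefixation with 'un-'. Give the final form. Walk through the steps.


Step 1: Add suffix '-able' to 'read' = 'readable'
Step 2: Add prefix 'un-' to 'readable' = 'unreadable'

unreadable


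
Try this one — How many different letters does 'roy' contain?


Unique letters in 'roy': {o, r, y} = 3 distinct letters.

3


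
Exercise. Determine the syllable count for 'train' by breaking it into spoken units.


Break 'train' into syllables: train -> train = 1 syllable

1 syllable


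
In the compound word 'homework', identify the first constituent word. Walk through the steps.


Split 'homework' into 'home' + 'work'. The first part is 'home'.

home


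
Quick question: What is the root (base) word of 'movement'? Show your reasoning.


Remove suffix '-ment' from 'movement' to get root 'move'.

move


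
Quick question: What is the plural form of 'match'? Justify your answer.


Apply rule: Add -es (sibilant/fricative ending). 'match' becomes 'matches'.

matches


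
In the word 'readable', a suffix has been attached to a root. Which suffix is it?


The word 'readable' = 'read' (root) + '-able' (suffix). The suffix is '-able'.

able


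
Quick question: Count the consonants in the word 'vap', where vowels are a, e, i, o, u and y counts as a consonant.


Consonants in 'vap': v, p = 2 consonants.

2


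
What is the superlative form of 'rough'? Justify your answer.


Apply superlative formation (add -est): 'rough' -> 'roughest'.

roughest


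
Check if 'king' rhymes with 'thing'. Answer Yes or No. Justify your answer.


Rime (stressed vowel + following sounds) of 'king': -ing = /ɪŋ/
Rime of 'thing': -ing = /ɪŋ/
/ɪŋ/ and /ɪŋ/ are the same ending sound, so the words rhyme.

Yes


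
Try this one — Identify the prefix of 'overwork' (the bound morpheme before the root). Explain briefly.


The word 'overwork' = 'over' (prefix) + 'work' (root). The prefix is 'over'.

over


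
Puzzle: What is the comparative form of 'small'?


Apply comparative formation (add -er): 'small' -> 'smaller'.

smaller


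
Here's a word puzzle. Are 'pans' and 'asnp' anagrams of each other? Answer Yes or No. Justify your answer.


Sorted letters of 'pans': 'anps'
Sorted letters of 'asnp': 'anps'
They match.

Yes


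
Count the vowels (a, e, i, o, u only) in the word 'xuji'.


Vowels in 'xuji': u, i = 2 vowels.

2


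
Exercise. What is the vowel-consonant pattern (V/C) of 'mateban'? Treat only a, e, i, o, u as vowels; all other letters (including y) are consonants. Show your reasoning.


Letter mapping: m = C, a = V, t = C, e = V, b = C, a = V, n = C.

CVCVCVC


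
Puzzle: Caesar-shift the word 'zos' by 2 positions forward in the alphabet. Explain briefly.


Shift each letter by 2: z -> b, o -> q, s -> u. Result: 'bqu'.

bqu


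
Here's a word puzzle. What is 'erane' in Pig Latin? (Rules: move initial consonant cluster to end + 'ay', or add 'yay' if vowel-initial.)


'erane' starts with a vowel, so add 'yay': 'eraneyay'.

eraneyay


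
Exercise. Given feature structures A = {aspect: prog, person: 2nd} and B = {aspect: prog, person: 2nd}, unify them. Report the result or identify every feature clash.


Compare features:
aspect: A=prog vs B=prog -> unified: prog
person: A=2nd vs B=2nd -> unified: 2nd
No clashes found.

Unified: {aspect: prog, person: 2nd}


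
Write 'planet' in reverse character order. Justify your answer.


Reverse 'planet' character by character: 'tenalp'.

tenalp


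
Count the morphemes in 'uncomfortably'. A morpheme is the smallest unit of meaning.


Decomposition: un- (prefix) + comfort (root) + -able (suffix) + -ly (suffix) = 4 morpheme(s)

4 morphemes


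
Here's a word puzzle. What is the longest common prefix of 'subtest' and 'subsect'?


Compare from the start: 3 characters match: 'sub'. Mismatch at position 4: 't' vs 's'.

sub


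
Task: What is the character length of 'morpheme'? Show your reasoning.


Spell out 'morpheme' and number each letter: m(1), o(2), r(3), p(4), h(5), e(6), m(7), e(8). Total: 8 letters.

8


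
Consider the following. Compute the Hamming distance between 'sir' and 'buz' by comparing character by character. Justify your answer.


Alignment:
Position 1: 's' vs 'b' = DIFFER
Position 2: 'i' vs 'u' = DIFFER
Position 3: 'r' vs 'z' = DIFFER
Total differences: 3

3


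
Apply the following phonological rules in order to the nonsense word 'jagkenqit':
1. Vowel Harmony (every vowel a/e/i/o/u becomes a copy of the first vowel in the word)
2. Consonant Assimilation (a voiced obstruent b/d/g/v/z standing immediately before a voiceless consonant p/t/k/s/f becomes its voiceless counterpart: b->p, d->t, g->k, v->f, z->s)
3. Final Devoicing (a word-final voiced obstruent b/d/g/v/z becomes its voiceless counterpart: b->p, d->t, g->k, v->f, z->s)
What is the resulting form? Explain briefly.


Starting form: 'jagkenqit'
Rule 1: Vowel Harmony: all vowels become 'a' (matching first vowel). 'jagkenqit' -> 'jagkanqat'
Rule 2: Consonant Assimilation: voiced obstruent before voiceless consonant becomes voiceless ('gk' -> 'kk'). 'jagkanqat' -> 'jakkanqat'
Rule 3: Final Devoicing: final consonant 't' is not one of the voiced obstruents b/d/g/v/z. No change.
Final form: 'jakkanqat'

jakkanqat


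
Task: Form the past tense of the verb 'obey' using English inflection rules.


Apply rule: Add -ed. 'obey' becomes 'obeyed'.

obeyed


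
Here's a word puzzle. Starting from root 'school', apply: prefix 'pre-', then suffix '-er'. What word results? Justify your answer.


Step 1: Add prefix 'pre-' to 'school' = 'preschool'
Step 2: Add suffix '-er' to 'preschool' = 'preschooler'

preschooler


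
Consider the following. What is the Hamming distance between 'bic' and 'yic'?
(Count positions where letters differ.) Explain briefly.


Alignment:
Position 1: 'b' vs 'y' = DIFFER
Position 2: 'i' vs 'i' = match
Position 3: 'c' vs 'c' = match
Total differences: 1

1


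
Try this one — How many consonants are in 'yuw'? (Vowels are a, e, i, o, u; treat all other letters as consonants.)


Consonants in 'yuw': y, w = 2 consonants.

2


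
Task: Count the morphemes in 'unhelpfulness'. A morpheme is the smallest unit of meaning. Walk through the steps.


Decomposition: un- (prefix) + help (root) + -ful (suffix) + -ness (suffix) = 4 morpheme(s)

4 morphemes


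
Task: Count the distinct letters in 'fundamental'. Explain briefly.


Unique letters in 'fundamental': {a, d, e, f, l, m, n, t, u} = 9 distinct letters.

9


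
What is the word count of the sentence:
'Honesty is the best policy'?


Split into words: Honesty | is | the | best | policy = 5 words.

5


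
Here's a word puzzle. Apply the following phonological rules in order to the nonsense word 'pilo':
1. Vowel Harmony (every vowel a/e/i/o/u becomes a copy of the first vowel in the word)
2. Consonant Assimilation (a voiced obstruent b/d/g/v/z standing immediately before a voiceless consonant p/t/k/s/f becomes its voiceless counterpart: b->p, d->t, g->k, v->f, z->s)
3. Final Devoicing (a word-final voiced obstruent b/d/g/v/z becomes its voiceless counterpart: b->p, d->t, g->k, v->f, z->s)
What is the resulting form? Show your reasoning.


Starting form: 'pilo'
Rule 1: Vowel Harmony: all vowels become 'i' (matching first vowel). 'pilo' -> 'pili'
Rule 2: Consonant Assimilation: no voiced obstruent (b/d/g/v/z) stands immediately before a voiceless consonant (p/t/k/s/f). No change.
Rule 3: Final Devoicing: the word ends in the vowel 'i', not a consonant. No change.
Final form: 'pili'

pili


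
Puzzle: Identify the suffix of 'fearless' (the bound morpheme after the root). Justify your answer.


The word 'fearless' = 'fear' (root) + '-less' (suffix). The suffix is '-less'.

less


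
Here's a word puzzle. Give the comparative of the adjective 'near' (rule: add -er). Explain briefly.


Apply comparative formation (add -er): 'near' -> 'nearer'.

nearer


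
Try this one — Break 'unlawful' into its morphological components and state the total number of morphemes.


Step 1: Identify prefix: 'un' (meaning: not/reverse)
Step 2: Identify root: 'law'
Step 3: Identify suffix(es): 'ful'
Decomposition: un- (prefix: not/reverse) + law (root) + -ful (suffix: full of)
Total morphemes: 3

3 morphemes (un- (prefix: not/reverse) + law (root) + -ful (suffix: full of))


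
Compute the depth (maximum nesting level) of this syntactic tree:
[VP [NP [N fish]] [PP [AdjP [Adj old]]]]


Count bracket nesting levels:
'[' at pos 0: depth = 1
'[' at pos 4: depth = 2
'[' at pos 8: depth = 3
'[' at pos 18: depth = 2
'[' at pos 22: depth = 3
'[' at pos 28: depth = 4
Maximum depth reached: 4

4


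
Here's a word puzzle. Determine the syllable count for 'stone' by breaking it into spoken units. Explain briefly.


Break 'stone' into syllables: stone -> stone = 1 syllable

1 syllable


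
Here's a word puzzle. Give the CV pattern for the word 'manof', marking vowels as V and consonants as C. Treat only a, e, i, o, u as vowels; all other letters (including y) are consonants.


Letter mapping: m = C, a = V, n = C, o = V, f = C.

CVCVC


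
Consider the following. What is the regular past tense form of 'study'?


Apply rule: Change -y to -ied. 'study' becomes 'studied'.

studied


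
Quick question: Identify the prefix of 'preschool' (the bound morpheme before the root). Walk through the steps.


The word 'preschool' = 'pre' (prefix) + 'school' (root). The prefix is 'pre'.

pre


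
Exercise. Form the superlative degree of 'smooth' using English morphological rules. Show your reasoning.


Apply superlative formation (add -est): 'smooth' -> 'smoothest'.

smoothest


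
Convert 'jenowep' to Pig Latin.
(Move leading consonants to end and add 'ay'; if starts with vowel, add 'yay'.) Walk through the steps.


'jenowep': move consonant cluster 'j' to end and add 'ay': 'enowepjay'.

enowepjay


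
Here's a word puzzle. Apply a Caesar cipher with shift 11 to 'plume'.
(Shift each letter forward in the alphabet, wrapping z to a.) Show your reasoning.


Shift each letter by 11: p -> a, l -> w, u -> f, m -> x, e -> p. Result: 'awfxp'.

awfxp


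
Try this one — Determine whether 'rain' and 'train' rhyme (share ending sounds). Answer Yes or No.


Rime (stressed vowel + following sounds) of 'rain': -ain = /eɪn/
Rime of 'train': -ain = /eɪn/
/eɪn/ and /eɪn/ are the same ending sound, so the words rhyme.

Yes


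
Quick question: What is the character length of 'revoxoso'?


Spell out 'revoxoso' and number each letter: r(1), e(2), v(3), o(4), x(5), o(6), s(7), o(8). Total: 8 letters.

8


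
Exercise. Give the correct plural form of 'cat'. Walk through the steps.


Apply rule: Add -s. 'cat' becomes 'cats'.

cats


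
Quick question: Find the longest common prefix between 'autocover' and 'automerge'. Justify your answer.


Compare from the start: 4 characters match: 'auto'. Mismatch at position 5: 'c' vs 'm'.

auto


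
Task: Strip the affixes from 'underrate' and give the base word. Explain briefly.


Remove prefix 'under' from 'underrate' to get root 'rate'.

rate


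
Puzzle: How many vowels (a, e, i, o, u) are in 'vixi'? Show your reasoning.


Vowels in 'vixi': i, i = 2 vowels.

2


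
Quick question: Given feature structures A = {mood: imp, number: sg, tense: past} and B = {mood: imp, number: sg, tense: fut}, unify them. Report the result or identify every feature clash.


Compare features:
mood: A=imp vs B=imp -> unified: imp
number: A=sg vs B=sg -> unified: sg
tense: A=past vs B=fut -> CLASH
Clash detected on feature 'tense' (past vs fut); unification fails.

CLASH on 'tense' (past vs fut)


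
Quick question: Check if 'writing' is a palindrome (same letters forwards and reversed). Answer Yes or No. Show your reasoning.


Forward: 'writing'
Reversed: 'gnitirw'
They differ.

No


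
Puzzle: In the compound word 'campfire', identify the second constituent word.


Split 'campfire' into 'camp' + 'fire'. The second part is 'fire'.

fire


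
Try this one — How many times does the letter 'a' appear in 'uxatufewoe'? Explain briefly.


Letter 'a' in 'uxatufewoe': found at position(s) 3 = 1 occurrence(s).

1


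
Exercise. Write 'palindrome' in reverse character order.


Reverse 'palindrome' character by character: 'emordnilap'.

emordnilap


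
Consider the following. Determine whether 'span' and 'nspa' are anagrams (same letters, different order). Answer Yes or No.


Sorted letters of 'span': 'anps'
Sorted letters of 'nspa': 'anps'
They match.

Yes


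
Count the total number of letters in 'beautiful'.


Spell out 'beautiful' and number each letter: b(1), e(2), a(3), u(4), t(5), i(6), f(7), u(8), l(9). Total: 9 letters.

9


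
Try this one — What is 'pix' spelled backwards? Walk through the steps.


Reverse 'pix' character by character: 'xip'.

xip


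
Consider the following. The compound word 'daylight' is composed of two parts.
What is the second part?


Split 'daylight' into 'day' + 'light'. The second part is 'light'.

light


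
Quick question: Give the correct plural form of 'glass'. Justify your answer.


Apply rule: Add -es (sibilant/fricative ending). 'glass' becomes 'glasses'.

glasses


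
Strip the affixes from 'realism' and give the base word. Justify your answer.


Remove suffix '-ism' from 'realism' to get root 'real'.

real


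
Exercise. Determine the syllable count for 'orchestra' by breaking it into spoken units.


Break 'orchestra' into syllables: or-ches-tra -> or | ches | tra = 3 syllables

3 syllables


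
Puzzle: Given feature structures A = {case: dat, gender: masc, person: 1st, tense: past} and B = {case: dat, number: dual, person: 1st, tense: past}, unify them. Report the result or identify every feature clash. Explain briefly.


Compare features:
case: A=dat vs B=dat -> unified: dat
gender: A=masc vs B=_ -> unified: masc
number: A=_ vs B=dual -> unified: dual
person: A=1st vs B=1st -> unified: 1st
tense: A=past vs B=past -> unified: past
No clashes found.

Unified: {case: dat, gender: masc, number: dual, person: 1st, tense: past}


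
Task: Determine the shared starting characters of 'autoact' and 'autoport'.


Compare from the start: 4 characters match: 'auto'. Mismatch at position 5: 'a' vs 'p'.

auto


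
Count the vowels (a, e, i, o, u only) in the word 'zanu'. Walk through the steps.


Vowels in 'zanu': a, u = 2 vowels.

2


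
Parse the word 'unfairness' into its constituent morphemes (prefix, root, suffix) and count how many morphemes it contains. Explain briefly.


Step 1: Identify prefix: 'un' (meaning: not/reverse)
Step 2: Identify root: 'fair'
Step 3: Identify suffix(es): 'ness'
Decomposition: un- (prefix: not/reverse) + fair (root) + -ness (suffix: state of)
Total morphemes: 3

3 morphemes (un- (prefix: not/reverse) + fair (root) + -ness (suffix: state of))


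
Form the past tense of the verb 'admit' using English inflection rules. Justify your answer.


Apply rule: Double final consonant and add -ed. 'admit' becomes 'admitted'.

admitted


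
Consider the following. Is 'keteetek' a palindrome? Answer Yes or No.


Forward: 'keteetek'
Reversed: 'keteetek'
They are identical.

Yes


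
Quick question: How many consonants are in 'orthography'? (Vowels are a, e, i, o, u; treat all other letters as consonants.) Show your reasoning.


Consonants in 'orthography': r, t, h, g, r, p, h, y = 8 consonants.

8


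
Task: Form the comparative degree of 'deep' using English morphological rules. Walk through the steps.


Apply comparative formation (add -er): 'deep' -> 'deeper'.

deeper


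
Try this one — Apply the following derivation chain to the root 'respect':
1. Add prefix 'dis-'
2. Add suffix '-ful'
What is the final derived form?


Step 1: Add prefix 'dis-' to 'respect' = 'disrespect'
Step 2: Add suffix '-ful' to 'disrespect' = 'disrespectful'

disrespectful


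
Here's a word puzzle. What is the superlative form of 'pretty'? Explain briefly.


Apply superlative formation (consonant + y: change y to i, add -est): 'pretty' -> 'prettiest'.

prettiest


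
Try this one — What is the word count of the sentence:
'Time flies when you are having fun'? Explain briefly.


Split into words: Time | flies | when | you | are | having | fun = 7 words.

7
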